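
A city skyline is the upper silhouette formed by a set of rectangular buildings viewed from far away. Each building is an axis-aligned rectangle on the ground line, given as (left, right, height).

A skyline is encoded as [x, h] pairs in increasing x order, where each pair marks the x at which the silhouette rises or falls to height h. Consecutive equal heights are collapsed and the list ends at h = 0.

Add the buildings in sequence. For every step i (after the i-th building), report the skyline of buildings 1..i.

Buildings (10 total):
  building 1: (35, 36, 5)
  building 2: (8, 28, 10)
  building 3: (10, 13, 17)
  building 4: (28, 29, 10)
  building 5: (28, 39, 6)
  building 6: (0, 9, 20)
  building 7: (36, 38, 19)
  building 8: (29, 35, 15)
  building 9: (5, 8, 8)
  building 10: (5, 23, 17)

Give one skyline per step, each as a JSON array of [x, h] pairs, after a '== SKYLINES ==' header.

== SKYLINES ==
[[35,5],[36,0]]
[[8,10],[28,0],[35,5],[36,0]]
[[8,10],[10,17],[13,10],[28,0],[35,5],[36,0]]
[[8,10],[10,17],[13,10],[29,0],[35,5],[36,0]]
[[8,10],[10,17],[13,10],[29,6],[39,0]]
[[0,20],[9,10],[10,17],[13,10],[29,6],[39,0]]
[[0,20],[9,10],[10,17],[13,10],[29,6],[36,19],[38,6],[39,0]]
[[0,20],[9,10],[10,17],[13,10],[29,15],[35,6],[36,19],[38,6],[39,0]]
[[0,20],[9,10],[10,17],[13,10],[29,15],[35,6],[36,19],[38,6],[39,0]]
[[0,20],[9,17],[23,10],[29,15],[35,6],[36,19],[38,6],[39,0]]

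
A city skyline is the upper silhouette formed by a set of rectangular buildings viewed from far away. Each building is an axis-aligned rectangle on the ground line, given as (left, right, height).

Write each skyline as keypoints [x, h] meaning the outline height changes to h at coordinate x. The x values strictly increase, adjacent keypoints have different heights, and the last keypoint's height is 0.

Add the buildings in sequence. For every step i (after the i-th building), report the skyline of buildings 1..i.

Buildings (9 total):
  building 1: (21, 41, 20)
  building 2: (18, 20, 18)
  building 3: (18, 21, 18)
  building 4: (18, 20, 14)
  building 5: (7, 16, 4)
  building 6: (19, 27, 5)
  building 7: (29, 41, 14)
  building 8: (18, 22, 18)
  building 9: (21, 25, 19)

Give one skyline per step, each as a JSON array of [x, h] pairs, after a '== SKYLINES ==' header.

== SKYLINES ==
[[21,20],[41,0]]
[[18,18],[20,0],[21,20],[41,0]]
[[18,18],[21,20],[41,0]]
[[18,18],[21,20],[41,0]]
[[7,4],[16,0],[18,18],[21,20],[41,0]]
[[7,4],[16,0],[18,18],[21,20],[41,0]]
[[7,4],[16,0],[18,18],[21,20],[41,0]]
[[7,4],[16,0],[18,18],[21,20],[41,0]]
[[7,4],[16,0],[18,18],[21,20],[41,0]]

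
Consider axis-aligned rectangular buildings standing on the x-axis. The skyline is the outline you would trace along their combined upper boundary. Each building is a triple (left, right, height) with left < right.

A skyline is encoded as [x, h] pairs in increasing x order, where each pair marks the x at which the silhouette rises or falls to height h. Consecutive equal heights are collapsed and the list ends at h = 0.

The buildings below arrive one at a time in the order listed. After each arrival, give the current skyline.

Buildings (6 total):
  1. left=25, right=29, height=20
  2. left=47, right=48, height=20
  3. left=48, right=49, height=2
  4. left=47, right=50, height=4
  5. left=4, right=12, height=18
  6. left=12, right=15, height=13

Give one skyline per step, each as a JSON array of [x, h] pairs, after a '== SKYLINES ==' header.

== SKYLINES ==
[[25,20],[29,0]]
[[25,20],[29,0],[47,20],[48,0]]
[[25,20],[29,0],[47,20],[48,2],[49,0]]
[[25,20],[29,0],[47,20],[48,4],[50,0]]
[[4,18],[12,0],[25,20],[29,0],[47,20],[48,4],[50,0]]
[[4,18],[12,13],[15,0],[25,20],[29,0],[47,20],[48,4],[50,0]]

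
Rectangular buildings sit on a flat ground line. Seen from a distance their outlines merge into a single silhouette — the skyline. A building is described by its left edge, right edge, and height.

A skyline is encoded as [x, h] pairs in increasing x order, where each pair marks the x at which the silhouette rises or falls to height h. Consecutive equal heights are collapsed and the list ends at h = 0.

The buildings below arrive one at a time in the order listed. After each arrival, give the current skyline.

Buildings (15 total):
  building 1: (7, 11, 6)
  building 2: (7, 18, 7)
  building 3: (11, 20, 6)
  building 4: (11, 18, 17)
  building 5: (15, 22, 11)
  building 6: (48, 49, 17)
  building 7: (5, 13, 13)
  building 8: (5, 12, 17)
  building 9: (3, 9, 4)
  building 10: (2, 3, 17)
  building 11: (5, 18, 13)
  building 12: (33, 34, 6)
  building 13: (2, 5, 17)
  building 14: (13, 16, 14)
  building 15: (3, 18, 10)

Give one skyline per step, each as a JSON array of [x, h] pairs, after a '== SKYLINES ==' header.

== SKYLINES ==
[[7,6],[11,0]]
[[7,7],[18,0]]
[[7,7],[18,6],[20,0]]
[[7,7],[11,17],[18,6],[20,0]]
[[7,7],[11,17],[18,11],[22,0]]
[[7,7],[11,17],[18,11],[22,0],[48,17],[49,0]]
[[5,13],[11,17],[18,11],[22,0],[48,17],[49,0]]
[[5,17],[18,11],[22,0],[48,17],[49,0]]
[[3,4],[5,17],[18,11],[22,0],[48,17],[49,0]]
[[2,17],[3,4],[5,17],[18,11],[22,0],[48,17],[49,0]]
[[2,17],[3,4],[5,17],[18,11],[22,0],[48,17],[49,0]]
[[2,17],[3,4],[5,17],[18,11],[22,0],[33,6],[34,0],[48,17],[49,0]]
[[2,17],[18,11],[22,0],[33,6],[34,0],[48,17],[49,0]]
[[2,17],[18,11],[22,0],[33,6],[34,0],[48,17],[49,0]]
[[2,17],[18,11],[22,0],[33,6],[34,0],[48,17],[49,0]]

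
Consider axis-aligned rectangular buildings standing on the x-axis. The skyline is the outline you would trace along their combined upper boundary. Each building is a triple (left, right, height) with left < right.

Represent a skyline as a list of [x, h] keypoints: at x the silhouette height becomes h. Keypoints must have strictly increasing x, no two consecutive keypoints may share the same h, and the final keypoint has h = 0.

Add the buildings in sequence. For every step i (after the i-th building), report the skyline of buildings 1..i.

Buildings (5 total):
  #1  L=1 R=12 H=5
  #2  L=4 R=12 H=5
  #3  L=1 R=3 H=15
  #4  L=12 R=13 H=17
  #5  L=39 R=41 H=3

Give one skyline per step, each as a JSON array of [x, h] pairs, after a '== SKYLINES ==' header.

== SKYLINES ==
[[1,5],[12,0]]
[[1,5],[12,0]]
[[1,15],[3,5],[12,0]]
[[1,15],[3,5],[12,17],[13,0]]
[[1,15],[3,5],[12,17],[13,0],[39,3],[41,0]]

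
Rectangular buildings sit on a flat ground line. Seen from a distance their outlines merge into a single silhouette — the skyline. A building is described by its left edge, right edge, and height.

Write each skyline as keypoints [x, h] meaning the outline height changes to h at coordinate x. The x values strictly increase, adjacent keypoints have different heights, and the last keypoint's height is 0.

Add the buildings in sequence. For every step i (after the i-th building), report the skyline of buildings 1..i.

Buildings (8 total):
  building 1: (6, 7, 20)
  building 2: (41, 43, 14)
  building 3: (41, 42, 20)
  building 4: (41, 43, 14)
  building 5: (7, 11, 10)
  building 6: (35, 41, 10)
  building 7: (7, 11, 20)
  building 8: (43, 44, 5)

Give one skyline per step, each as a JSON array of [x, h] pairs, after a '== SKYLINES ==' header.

== SKYLINES ==
[[6,20],[7,0]]
[[6,20],[7,0],[41,14],[43,0]]
[[6,20],[7,0],[41,20],[42,14],[43,0]]
[[6,20],[7,0],[41,20],[42,14],[43,0]]
[[6,20],[7,10],[11,0],[41,20],[42,14],[43,0]]
[[6,20],[7,10],[11,0],[35,10],[41,20],[42,14],[43,0]]
[[6,20],[11,0],[35,10],[41,20],[42,14],[43,0]]
[[6,20],[11,0],[35,10],[41,20],[42,14],[43,5],[44,0]]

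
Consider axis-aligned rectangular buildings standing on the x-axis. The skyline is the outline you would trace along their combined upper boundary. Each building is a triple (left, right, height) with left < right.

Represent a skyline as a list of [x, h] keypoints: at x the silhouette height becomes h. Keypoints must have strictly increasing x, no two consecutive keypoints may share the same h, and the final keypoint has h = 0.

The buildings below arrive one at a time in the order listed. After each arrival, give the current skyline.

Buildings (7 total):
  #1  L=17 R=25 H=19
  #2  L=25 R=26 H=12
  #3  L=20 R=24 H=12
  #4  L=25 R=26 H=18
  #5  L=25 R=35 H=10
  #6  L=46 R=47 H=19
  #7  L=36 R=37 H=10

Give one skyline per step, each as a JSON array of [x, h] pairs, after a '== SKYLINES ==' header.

== SKYLINES ==
[[17,19],[25,0]]
[[17,19],[25,12],[26,0]]
[[17,19],[25,12],[26,0]]
[[17,19],[25,18],[26,0]]
[[17,19],[25,18],[26,10],[35,0]]
[[17,19],[25,18],[26,10],[35,0],[46,19],[47,0]]
[[17,19],[25,18],[26,10],[35,0],[36,10],[37,0],[46,19],[47,0]]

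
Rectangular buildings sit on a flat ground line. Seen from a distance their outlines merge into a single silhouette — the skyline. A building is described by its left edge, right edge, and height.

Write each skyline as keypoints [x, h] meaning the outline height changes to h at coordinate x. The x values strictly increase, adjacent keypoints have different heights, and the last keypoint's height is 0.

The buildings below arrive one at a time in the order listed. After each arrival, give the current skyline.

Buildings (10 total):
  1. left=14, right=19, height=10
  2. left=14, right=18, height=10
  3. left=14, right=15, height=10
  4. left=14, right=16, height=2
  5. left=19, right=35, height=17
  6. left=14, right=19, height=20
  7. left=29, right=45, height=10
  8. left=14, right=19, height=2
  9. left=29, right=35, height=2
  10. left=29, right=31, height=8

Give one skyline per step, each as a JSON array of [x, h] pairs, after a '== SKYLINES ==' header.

== SKYLINES ==
[[14,10],[19,0]]
[[14,10],[19,0]]
[[14,10],[19,0]]
[[14,10],[19,0]]
[[14,10],[19,17],[35,0]]
[[14,20],[19,17],[35,0]]
[[14,20],[19,17],[35,10],[45,0]]
[[14,20],[19,17],[35,10],[45,0]]
[[14,20],[19,17],[35,10],[45,0]]
[[14,20],[19,17],[35,10],[45,0]]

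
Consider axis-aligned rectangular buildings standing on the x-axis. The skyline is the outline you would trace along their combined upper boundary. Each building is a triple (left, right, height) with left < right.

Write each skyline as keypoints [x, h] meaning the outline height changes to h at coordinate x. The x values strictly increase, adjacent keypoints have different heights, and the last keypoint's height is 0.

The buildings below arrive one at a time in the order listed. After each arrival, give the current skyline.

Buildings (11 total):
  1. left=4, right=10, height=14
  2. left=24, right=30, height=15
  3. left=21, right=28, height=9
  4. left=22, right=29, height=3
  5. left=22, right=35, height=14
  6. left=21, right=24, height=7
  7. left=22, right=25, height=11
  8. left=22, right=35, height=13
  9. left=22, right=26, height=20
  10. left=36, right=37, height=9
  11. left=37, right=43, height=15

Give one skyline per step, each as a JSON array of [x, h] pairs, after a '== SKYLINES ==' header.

== SKYLINES ==
[[4,14],[10,0]]
[[4,14],[10,0],[24,15],[30,0]]
[[4,14],[10,0],[21,9],[24,15],[30,0]]
[[4,14],[10,0],[21,9],[24,15],[30,0]]
[[4,14],[10,0],[21,9],[22,14],[24,15],[30,14],[35,0]]
[[4,14],[10,0],[21,9],[22,14],[24,15],[30,14],[35,0]]
[[4,14],[10,0],[21,9],[22,14],[24,15],[30,14],[35,0]]
[[4,14],[10,0],[21,9],[22,14],[24,15],[30,14],[35,0]]
[[4,14],[10,0],[21,9],[22,20],[26,15],[30,14],[35,0]]
[[4,14],[10,0],[21,9],[22,20],[26,15],[30,14],[35,0],[36,9],[37,0]]
[[4,14],[10,0],[21,9],[22,20],[26,15],[30,14],[35,0],[36,9],[37,15],[43,0]]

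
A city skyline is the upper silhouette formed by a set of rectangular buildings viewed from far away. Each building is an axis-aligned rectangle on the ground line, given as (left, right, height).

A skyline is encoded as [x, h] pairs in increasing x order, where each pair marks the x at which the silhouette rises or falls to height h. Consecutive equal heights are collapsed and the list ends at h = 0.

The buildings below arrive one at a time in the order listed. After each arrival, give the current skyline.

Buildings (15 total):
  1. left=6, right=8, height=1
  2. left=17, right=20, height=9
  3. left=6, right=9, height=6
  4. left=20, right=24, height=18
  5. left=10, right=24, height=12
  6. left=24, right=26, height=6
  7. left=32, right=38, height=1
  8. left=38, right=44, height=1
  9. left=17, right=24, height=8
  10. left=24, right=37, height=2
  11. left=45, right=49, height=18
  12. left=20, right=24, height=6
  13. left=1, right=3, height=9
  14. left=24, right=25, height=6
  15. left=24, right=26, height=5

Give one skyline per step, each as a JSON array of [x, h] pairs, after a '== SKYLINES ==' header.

== SKYLINES ==
[[6,1],[8,0]]
[[6,1],[8,0],[17,9],[20,0]]
[[6,6],[9,0],[17,9],[20,0]]
[[6,6],[9,0],[17,9],[20,18],[24,0]]
[[6,6],[9,0],[10,12],[20,18],[24,0]]
[[6,6],[9,0],[10,12],[20,18],[24,6],[26,0]]
[[6,6],[9,0],[10,12],[20,18],[24,6],[26,0],[32,1],[38,0]]
[[6,6],[9,0],[10,12],[20,18],[24,6],[26,0],[32,1],[44,0]]
[[6,6],[9,0],[10,12],[20,18],[24,6],[26,0],[32,1],[44,0]]
[[6,6],[9,0],[10,12],[20,18],[24,6],[26,2],[37,1],[44,0]]
[[6,6],[9,0],[10,12],[20,18],[24,6],[26,2],[37,1],[44,0],[45,18],[49,0]]
[[6,6],[9,0],[10,12],[20,18],[24,6],[26,2],[37,1],[44,0],[45,18],[49,0]]
[[1,9],[3,0],[6,6],[9,0],[10,12],[20,18],[24,6],[26,2],[37,1],[44,0],[45,18],[49,0]]
[[1,9],[3,0],[6,6],[9,0],[10,12],[20,18],[24,6],[26,2],[37,1],[44,0],[45,18],[49,0]]
[[1,9],[3,0],[6,6],[9,0],[10,12],[20,18],[24,6],[26,2],[37,1],[44,0],[45,18],[49,0]]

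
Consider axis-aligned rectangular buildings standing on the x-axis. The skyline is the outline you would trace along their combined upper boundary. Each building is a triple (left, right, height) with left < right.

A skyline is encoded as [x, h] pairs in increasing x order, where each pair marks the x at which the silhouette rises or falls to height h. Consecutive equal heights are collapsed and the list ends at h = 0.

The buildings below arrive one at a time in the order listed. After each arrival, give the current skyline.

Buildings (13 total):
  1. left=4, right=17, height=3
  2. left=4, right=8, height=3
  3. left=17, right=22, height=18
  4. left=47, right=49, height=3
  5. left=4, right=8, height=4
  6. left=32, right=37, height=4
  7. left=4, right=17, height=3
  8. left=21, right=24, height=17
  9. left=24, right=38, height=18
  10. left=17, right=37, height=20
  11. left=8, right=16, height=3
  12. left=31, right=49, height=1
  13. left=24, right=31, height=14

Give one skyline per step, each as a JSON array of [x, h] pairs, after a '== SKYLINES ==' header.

== SKYLINES ==
[[4,3],[17,0]]
[[4,3],[17,0]]
[[4,3],[17,18],[22,0]]
[[4,3],[17,18],[22,0],[47,3],[49,0]]
[[4,4],[8,3],[17,18],[22,0],[47,3],[49,0]]
[[4,4],[8,3],[17,18],[22,0],[32,4],[37,0],[47,3],[49,0]]
[[4,4],[8,3],[17,18],[22,0],[32,4],[37,0],[47,3],[49,0]]
[[4,4],[8,3],[17,18],[22,17],[24,0],[32,4],[37,0],[47,3],[49,0]]
[[4,4],[8,3],[17,18],[22,17],[24,18],[38,0],[47,3],[49,0]]
[[4,4],[8,3],[17,20],[37,18],[38,0],[47,3],[49,0]]
[[4,4],[8,3],[17,20],[37,18],[38,0],[47,3],[49,0]]
[[4,4],[8,3],[17,20],[37,18],[38,1],[47,3],[49,0]]
[[4,4],[8,3],[17,20],[37,18],[38,1],[47,3],[49,0]]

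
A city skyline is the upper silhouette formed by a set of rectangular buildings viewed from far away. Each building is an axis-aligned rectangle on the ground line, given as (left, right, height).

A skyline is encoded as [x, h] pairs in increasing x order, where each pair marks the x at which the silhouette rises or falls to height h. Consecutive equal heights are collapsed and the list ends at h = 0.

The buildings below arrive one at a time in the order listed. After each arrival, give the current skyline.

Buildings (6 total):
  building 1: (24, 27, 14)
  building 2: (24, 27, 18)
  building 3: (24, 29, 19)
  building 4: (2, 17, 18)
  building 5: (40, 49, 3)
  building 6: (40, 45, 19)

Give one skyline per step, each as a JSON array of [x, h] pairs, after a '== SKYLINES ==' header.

== SKYLINES ==
[[24,14],[27,0]]
[[24,18],[27,0]]
[[24,19],[29,0]]
[[2,18],[17,0],[24,19],[29,0]]
[[2,18],[17,0],[24,19],[29,0],[40,3],[49,0]]
[[2,18],[17,0],[24,19],[29,0],[40,19],[45,3],[49,0]]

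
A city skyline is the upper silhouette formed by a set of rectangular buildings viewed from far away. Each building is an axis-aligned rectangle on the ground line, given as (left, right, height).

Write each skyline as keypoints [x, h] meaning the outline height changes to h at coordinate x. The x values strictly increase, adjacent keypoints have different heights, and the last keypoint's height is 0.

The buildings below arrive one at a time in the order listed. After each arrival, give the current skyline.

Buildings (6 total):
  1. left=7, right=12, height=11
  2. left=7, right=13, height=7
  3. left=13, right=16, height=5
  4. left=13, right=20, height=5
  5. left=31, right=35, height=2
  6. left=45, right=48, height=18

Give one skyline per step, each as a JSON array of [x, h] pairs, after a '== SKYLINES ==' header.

== SKYLINES ==
[[7,11],[12,0]]
[[7,11],[12,7],[13,0]]
[[7,11],[12,7],[13,5],[16,0]]
[[7,11],[12,7],[13,5],[20,0]]
[[7,11],[12,7],[13,5],[20,0],[31,2],[35,0]]
[[7,11],[12,7],[13,5],[20,0],[31,2],[35,0],[45,18],[48,0]]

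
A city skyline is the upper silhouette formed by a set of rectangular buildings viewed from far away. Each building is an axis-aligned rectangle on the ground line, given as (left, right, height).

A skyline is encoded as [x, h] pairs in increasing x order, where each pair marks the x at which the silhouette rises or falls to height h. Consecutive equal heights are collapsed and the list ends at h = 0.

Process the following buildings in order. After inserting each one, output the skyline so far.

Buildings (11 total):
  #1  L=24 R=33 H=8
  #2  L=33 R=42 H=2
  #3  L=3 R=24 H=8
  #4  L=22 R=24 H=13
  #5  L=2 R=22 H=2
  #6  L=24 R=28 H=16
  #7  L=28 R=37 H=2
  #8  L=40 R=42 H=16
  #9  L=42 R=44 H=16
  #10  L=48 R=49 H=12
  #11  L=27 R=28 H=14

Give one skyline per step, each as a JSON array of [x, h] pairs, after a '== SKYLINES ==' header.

== SKYLINES ==
[[24,8],[33,0]]
[[24,8],[33,2],[42,0]]
[[3,8],[33,2],[42,0]]
[[3,8],[22,13],[24,8],[33,2],[42,0]]
[[2,2],[3,8],[22,13],[24,8],[33,2],[42,0]]
[[2,2],[3,8],[22,13],[24,16],[28,8],[33,2],[42,0]]
[[2,2],[3,8],[22,13],[24,16],[28,8],[33,2],[42,0]]
[[2,2],[3,8],[22,13],[24,16],[28,8],[33,2],[40,16],[42,0]]
[[2,2],[3,8],[22,13],[24,16],[28,8],[33,2],[40,16],[44,0]]
[[2,2],[3,8],[22,13],[24,16],[28,8],[33,2],[40,16],[44,0],[48,12],[49,0]]
[[2,2],[3,8],[22,13],[24,16],[28,8],[33,2],[40,16],[44,0],[48,12],[49,0]]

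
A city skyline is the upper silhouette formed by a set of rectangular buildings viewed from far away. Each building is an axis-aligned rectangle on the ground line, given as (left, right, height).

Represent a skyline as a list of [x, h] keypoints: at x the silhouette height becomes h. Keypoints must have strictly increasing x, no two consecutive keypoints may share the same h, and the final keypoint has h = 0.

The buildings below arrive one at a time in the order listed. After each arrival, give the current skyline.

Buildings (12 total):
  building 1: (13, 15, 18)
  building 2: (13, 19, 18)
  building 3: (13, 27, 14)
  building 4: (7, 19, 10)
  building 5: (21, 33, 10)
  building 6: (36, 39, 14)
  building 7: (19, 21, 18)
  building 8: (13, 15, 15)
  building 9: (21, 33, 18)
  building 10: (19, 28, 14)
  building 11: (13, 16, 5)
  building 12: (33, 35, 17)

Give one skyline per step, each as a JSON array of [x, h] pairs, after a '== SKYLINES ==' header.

== SKYLINES ==
[[13,18],[15,0]]
[[13,18],[19,0]]
[[13,18],[19,14],[27,0]]
[[7,10],[13,18],[19,14],[27,0]]
[[7,10],[13,18],[19,14],[27,10],[33,0]]
[[7,10],[13,18],[19,14],[27,10],[33,0],[36,14],[39,0]]
[[7,10],[13,18],[21,14],[27,10],[33,0],[36,14],[39,0]]
[[7,10],[13,18],[21,14],[27,10],[33,0],[36,14],[39,0]]
[[7,10],[13,18],[33,0],[36,14],[39,0]]
[[7,10],[13,18],[33,0],[36,14],[39,0]]
[[7,10],[13,18],[33,0],[36,14],[39,0]]
[[7,10],[13,18],[33,17],[35,0],[36,14],[39,0]]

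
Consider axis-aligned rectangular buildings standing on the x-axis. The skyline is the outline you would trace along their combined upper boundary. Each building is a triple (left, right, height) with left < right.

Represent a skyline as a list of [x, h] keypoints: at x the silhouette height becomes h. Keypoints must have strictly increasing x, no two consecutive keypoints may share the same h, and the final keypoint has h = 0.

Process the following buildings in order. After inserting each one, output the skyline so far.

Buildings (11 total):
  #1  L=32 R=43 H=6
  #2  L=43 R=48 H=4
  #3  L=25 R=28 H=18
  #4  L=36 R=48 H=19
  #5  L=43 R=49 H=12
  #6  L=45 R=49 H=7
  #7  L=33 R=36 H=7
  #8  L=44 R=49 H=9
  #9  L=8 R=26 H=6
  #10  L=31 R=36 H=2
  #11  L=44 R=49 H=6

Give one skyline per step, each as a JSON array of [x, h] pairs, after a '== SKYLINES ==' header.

== SKYLINES ==
[[32,6],[43,0]]
[[32,6],[43,4],[48,0]]
[[25,18],[28,0],[32,6],[43,4],[48,0]]
[[25,18],[28,0],[32,6],[36,19],[48,0]]
[[25,18],[28,0],[32,6],[36,19],[48,12],[49,0]]
[[25,18],[28,0],[32,6],[36,19],[48,12],[49,0]]
[[25,18],[28,0],[32,6],[33,7],[36,19],[48,12],[49,0]]
[[25,18],[28,0],[32,6],[33,7],[36,19],[48,12],[49,0]]
[[8,6],[25,18],[28,0],[32,6],[33,7],[36,19],[48,12],[49,0]]
[[8,6],[25,18],[28,0],[31,2],[32,6],[33,7],[36,19],[48,12],[49,0]]
[[8,6],[25,18],[28,0],[31,2],[32,6],[33,7],[36,19],[48,12],[49,0]]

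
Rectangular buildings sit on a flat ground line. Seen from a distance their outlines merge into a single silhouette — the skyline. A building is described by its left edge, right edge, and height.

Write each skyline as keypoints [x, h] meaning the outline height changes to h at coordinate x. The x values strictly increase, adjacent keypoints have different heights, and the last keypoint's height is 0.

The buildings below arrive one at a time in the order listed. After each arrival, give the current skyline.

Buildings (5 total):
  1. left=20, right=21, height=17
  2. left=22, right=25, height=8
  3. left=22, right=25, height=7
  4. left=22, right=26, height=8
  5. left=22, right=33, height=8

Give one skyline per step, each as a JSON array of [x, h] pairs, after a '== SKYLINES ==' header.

== SKYLINES ==
[[20,17],[21,0]]
[[20,17],[21,0],[22,8],[25,0]]
[[20,17],[21,0],[22,8],[25,0]]
[[20,17],[21,0],[22,8],[26,0]]
[[20,17],[21,0],[22,8],[33,0]]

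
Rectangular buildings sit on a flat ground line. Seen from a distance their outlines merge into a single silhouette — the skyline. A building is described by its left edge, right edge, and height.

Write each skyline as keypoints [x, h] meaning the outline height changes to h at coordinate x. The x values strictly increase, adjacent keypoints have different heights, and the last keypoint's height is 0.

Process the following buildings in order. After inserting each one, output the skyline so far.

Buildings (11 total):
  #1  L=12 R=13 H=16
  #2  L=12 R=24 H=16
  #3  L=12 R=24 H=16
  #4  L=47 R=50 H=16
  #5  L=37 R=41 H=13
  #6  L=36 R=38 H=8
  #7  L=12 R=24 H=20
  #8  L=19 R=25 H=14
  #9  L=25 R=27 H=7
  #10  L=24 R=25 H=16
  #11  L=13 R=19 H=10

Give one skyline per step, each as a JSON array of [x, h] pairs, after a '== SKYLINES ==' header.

== SKYLINES ==
[[12,16],[13,0]]
[[12,16],[24,0]]
[[12,16],[24,0]]
[[12,16],[24,0],[47,16],[50,0]]
[[12,16],[24,0],[37,13],[41,0],[47,16],[50,0]]
[[12,16],[24,0],[36,8],[37,13],[41,0],[47,16],[50,0]]
[[12,20],[24,0],[36,8],[37,13],[41,0],[47,16],[50,0]]
[[12,20],[24,14],[25,0],[36,8],[37,13],[41,0],[47,16],[50,0]]
[[12,20],[24,14],[25,7],[27,0],[36,8],[37,13],[41,0],[47,16],[50,0]]
[[12,20],[24,16],[25,7],[27,0],[36,8],[37,13],[41,0],[47,16],[50,0]]
[[12,20],[24,16],[25,7],[27,0],[36,8],[37,13],[41,0],[47,16],[50,0]]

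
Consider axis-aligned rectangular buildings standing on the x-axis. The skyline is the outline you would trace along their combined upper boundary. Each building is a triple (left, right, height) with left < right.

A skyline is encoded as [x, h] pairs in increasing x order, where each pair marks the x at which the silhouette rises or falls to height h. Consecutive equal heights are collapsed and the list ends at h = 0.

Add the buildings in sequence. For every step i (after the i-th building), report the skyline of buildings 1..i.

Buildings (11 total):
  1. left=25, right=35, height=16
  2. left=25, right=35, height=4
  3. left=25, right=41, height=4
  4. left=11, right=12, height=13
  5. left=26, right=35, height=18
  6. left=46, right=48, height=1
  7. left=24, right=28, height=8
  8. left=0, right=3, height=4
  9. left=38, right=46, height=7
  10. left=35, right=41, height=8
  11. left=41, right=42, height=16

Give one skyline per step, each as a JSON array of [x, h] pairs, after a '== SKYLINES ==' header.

== SKYLINES ==
[[25,16],[35,0]]
[[25,16],[35,0]]
[[25,16],[35,4],[41,0]]
[[11,13],[12,0],[25,16],[35,4],[41,0]]
[[11,13],[12,0],[25,16],[26,18],[35,4],[41,0]]
[[11,13],[12,0],[25,16],[26,18],[35,4],[41,0],[46,1],[48,0]]
[[11,13],[12,0],[24,8],[25,16],[26,18],[35,4],[41,0],[46,1],[48,0]]
[[0,4],[3,0],[11,13],[12,0],[24,8],[25,16],[26,18],[35,4],[41,0],[46,1],[48,0]]
[[0,4],[3,0],[11,13],[12,0],[24,8],[25,16],[26,18],[35,4],[38,7],[46,1],[48,0]]
[[0,4],[3,0],[11,13],[12,0],[24,8],[25,16],[26,18],[35,8],[41,7],[46,1],[48,0]]
[[0,4],[3,0],[11,13],[12,0],[24,8],[25,16],[26,18],[35,8],[41,16],[42,7],[46,1],[48,0]]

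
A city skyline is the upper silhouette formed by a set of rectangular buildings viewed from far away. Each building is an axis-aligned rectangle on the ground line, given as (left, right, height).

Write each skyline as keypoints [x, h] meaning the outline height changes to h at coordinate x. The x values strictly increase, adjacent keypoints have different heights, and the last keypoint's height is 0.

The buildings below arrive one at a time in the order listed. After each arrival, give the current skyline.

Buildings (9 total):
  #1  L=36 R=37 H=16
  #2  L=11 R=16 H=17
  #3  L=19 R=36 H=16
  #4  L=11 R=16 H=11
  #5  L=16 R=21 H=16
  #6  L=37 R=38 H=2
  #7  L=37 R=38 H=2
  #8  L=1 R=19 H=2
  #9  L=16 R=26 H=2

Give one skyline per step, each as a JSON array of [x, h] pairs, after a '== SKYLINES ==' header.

== SKYLINES ==
[[36,16],[37,0]]
[[11,17],[16,0],[36,16],[37,0]]
[[11,17],[16,0],[19,16],[37,0]]
[[11,17],[16,0],[19,16],[37,0]]
[[11,17],[16,16],[37,0]]
[[11,17],[16,16],[37,2],[38,0]]
[[11,17],[16,16],[37,2],[38,0]]
[[1,2],[11,17],[16,16],[37,2],[38,0]]
[[1,2],[11,17],[16,16],[37,2],[38,0]]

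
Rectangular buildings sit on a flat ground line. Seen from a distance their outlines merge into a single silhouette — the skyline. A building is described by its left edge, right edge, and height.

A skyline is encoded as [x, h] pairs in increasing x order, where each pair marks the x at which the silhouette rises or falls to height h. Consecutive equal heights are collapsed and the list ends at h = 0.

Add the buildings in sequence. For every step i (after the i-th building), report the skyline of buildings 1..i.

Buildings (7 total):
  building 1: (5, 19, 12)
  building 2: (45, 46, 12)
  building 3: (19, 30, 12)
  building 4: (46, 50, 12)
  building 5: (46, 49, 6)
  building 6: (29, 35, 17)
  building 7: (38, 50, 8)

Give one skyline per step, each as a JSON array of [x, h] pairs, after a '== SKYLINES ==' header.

== SKYLINES ==
[[5,12],[19,0]]
[[5,12],[19,0],[45,12],[46,0]]
[[5,12],[30,0],[45,12],[46,0]]
[[5,12],[30,0],[45,12],[50,0]]
[[5,12],[30,0],[45,12],[50,0]]
[[5,12],[29,17],[35,0],[45,12],[50,0]]
[[5,12],[29,17],[35,0],[38,8],[45,12],[50,0]]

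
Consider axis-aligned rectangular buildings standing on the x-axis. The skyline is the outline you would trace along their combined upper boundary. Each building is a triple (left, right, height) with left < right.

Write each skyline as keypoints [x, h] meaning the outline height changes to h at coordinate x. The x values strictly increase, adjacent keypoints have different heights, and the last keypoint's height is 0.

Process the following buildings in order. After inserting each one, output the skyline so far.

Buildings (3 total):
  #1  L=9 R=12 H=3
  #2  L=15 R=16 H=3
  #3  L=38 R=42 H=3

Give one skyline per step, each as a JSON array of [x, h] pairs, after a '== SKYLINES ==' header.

== SKYLINES ==
[[9,3],[12,0]]
[[9,3],[12,0],[15,3],[16,0]]
[[9,3],[12,0],[15,3],[16,0],[38,3],[42,0]]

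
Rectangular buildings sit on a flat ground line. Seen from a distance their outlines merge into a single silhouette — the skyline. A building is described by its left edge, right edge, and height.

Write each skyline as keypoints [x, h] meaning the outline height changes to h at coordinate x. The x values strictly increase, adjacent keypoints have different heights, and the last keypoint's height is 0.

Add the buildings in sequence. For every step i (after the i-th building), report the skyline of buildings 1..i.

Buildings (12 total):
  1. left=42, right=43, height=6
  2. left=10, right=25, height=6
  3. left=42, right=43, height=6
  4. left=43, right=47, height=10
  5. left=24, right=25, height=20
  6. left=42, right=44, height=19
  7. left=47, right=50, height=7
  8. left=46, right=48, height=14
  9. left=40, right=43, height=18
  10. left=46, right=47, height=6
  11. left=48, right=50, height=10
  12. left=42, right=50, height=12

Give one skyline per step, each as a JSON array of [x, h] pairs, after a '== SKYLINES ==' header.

== SKYLINES ==
[[42,6],[43,0]]
[[10,6],[25,0],[42,6],[43,0]]
[[10,6],[25,0],[42,6],[43,0]]
[[10,6],[25,0],[42,6],[43,10],[47,0]]
[[10,6],[24,20],[25,0],[42,6],[43,10],[47,0]]
[[10,6],[24,20],[25,0],[42,19],[44,10],[47,0]]
[[10,6],[24,20],[25,0],[42,19],[44,10],[47,7],[50,0]]
[[10,6],[24,20],[25,0],[42,19],[44,10],[46,14],[48,7],[50,0]]
[[10,6],[24,20],[25,0],[40,18],[42,19],[44,10],[46,14],[48,7],[50,0]]
[[10,6],[24,20],[25,0],[40,18],[42,19],[44,10],[46,14],[48,7],[50,0]]
[[10,6],[24,20],[25,0],[40,18],[42,19],[44,10],[46,14],[48,10],[50,0]]
[[10,6],[24,20],[25,0],[40,18],[42,19],[44,12],[46,14],[48,12],[50,0]]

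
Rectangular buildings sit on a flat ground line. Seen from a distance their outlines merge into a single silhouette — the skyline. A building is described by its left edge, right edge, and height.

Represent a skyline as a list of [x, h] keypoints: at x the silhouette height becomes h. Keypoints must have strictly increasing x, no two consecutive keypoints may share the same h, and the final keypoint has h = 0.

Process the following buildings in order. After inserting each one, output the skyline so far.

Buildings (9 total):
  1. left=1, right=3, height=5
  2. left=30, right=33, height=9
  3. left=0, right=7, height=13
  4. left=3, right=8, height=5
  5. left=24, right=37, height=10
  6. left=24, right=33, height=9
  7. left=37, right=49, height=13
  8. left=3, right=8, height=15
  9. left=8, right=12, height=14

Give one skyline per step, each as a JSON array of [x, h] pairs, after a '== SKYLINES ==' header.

== SKYLINES ==
[[1,5],[3,0]]
[[1,5],[3,0],[30,9],[33,0]]
[[0,13],[7,0],[30,9],[33,0]]
[[0,13],[7,5],[8,0],[30,9],[33,0]]
[[0,13],[7,5],[8,0],[24,10],[37,0]]
[[0,13],[7,5],[8,0],[24,10],[37,0]]
[[0,13],[7,5],[8,0],[24,10],[37,13],[49,0]]
[[0,13],[3,15],[8,0],[24,10],[37,13],[49,0]]
[[0,13],[3,15],[8,14],[12,0],[24,10],[37,13],[49,0]]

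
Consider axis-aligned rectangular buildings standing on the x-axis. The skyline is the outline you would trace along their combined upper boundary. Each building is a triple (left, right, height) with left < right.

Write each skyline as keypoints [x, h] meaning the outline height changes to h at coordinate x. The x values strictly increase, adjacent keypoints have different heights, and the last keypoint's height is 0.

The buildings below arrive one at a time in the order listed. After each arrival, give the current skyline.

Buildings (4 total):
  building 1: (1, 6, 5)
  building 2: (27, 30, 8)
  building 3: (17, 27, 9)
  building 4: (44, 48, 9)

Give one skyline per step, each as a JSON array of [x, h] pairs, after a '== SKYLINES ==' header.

== SKYLINES ==
[[1,5],[6,0]]
[[1,5],[6,0],[27,8],[30,0]]
[[1,5],[6,0],[17,9],[27,8],[30,0]]
[[1,5],[6,0],[17,9],[27,8],[30,0],[44,9],[48,0]]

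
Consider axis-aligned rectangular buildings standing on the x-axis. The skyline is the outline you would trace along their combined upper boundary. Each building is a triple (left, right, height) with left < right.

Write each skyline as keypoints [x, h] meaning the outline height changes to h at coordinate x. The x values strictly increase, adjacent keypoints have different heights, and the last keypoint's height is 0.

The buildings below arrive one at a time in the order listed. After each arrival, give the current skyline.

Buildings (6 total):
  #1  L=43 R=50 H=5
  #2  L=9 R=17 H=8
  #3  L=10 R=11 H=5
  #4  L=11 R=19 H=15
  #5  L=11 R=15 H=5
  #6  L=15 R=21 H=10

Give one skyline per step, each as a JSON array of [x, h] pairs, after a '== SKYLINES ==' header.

== SKYLINES ==
[[43,5],[50,0]]
[[9,8],[17,0],[43,5],[50,0]]
[[9,8],[17,0],[43,5],[50,0]]
[[9,8],[11,15],[19,0],[43,5],[50,0]]
[[9,8],[11,15],[19,0],[43,5],[50,0]]
[[9,8],[11,15],[19,10],[21,0],[43,5],[50,0]]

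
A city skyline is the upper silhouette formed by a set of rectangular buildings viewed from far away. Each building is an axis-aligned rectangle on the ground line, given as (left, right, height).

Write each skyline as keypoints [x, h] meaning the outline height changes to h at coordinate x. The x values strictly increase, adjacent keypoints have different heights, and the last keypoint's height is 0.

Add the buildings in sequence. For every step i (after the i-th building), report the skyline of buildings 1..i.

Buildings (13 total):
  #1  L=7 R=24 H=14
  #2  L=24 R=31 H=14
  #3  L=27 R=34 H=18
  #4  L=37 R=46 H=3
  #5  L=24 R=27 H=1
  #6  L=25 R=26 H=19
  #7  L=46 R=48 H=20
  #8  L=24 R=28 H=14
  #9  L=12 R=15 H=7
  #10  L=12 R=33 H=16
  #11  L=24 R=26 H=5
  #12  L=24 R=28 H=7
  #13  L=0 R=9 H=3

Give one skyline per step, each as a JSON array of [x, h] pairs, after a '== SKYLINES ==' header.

== SKYLINES ==
[[7,14],[24,0]]
[[7,14],[31,0]]
[[7,14],[27,18],[34,0]]
[[7,14],[27,18],[34,0],[37,3],[46,0]]
[[7,14],[27,18],[34,0],[37,3],[46,0]]
[[7,14],[25,19],[26,14],[27,18],[34,0],[37,3],[46,0]]
[[7,14],[25,19],[26,14],[27,18],[34,0],[37,3],[46,20],[48,0]]
[[7,14],[25,19],[26,14],[27,18],[34,0],[37,3],[46,20],[48,0]]
[[7,14],[25,19],[26,14],[27,18],[34,0],[37,3],[46,20],[48,0]]
[[7,14],[12,16],[25,19],[26,16],[27,18],[34,0],[37,3],[46,20],[48,0]]
[[7,14],[12,16],[25,19],[26,16],[27,18],[34,0],[37,3],[46,20],[48,0]]
[[7,14],[12,16],[25,19],[26,16],[27,18],[34,0],[37,3],[46,20],[48,0]]
[[0,3],[7,14],[12,16],[25,19],[26,16],[27,18],[34,0],[37,3],[46,20],[48,0]]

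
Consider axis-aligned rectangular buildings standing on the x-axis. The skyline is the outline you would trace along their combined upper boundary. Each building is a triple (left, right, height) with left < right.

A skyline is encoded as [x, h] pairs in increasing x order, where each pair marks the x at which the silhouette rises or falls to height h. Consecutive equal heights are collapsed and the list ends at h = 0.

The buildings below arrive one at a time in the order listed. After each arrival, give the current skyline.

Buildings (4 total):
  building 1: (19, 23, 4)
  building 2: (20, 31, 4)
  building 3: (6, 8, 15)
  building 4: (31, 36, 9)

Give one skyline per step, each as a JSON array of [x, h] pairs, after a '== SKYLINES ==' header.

== SKYLINES ==
[[19,4],[23,0]]
[[19,4],[31,0]]
[[6,15],[8,0],[19,4],[31,0]]
[[6,15],[8,0],[19,4],[31,9],[36,0]]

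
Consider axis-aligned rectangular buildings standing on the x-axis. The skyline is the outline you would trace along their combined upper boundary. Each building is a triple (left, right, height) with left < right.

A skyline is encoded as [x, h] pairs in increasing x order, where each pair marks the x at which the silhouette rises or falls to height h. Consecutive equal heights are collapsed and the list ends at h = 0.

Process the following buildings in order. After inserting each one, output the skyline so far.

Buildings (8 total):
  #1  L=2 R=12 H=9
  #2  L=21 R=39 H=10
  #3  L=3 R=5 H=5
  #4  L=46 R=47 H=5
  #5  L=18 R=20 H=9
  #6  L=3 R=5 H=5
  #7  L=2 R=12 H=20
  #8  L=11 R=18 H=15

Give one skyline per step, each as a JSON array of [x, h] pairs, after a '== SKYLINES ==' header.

== SKYLINES ==
[[2,9],[12,0]]
[[2,9],[12,0],[21,10],[39,0]]
[[2,9],[12,0],[21,10],[39,0]]
[[2,9],[12,0],[21,10],[39,0],[46,5],[47,0]]
[[2,9],[12,0],[18,9],[20,0],[21,10],[39,0],[46,5],[47,0]]
[[2,9],[12,0],[18,9],[20,0],[21,10],[39,0],[46,5],[47,0]]
[[2,20],[12,0],[18,9],[20,0],[21,10],[39,0],[46,5],[47,0]]
[[2,20],[12,15],[18,9],[20,0],[21,10],[39,0],[46,5],[47,0]]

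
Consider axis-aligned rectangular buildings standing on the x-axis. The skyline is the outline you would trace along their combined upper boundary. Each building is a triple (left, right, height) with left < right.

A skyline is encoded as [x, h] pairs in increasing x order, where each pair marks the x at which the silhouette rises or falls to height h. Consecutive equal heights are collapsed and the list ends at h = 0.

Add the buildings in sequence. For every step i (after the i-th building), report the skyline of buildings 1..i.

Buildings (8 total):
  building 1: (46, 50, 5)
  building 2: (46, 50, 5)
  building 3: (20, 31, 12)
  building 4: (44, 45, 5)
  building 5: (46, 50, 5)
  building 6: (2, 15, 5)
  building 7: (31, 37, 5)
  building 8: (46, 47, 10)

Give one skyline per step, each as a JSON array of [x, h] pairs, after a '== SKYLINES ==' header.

== SKYLINES ==
[[46,5],[50,0]]
[[46,5],[50,0]]
[[20,12],[31,0],[46,5],[50,0]]
[[20,12],[31,0],[44,5],[45,0],[46,5],[50,0]]
[[20,12],[31,0],[44,5],[45,0],[46,5],[50,0]]
[[2,5],[15,0],[20,12],[31,0],[44,5],[45,0],[46,5],[50,0]]
[[2,5],[15,0],[20,12],[31,5],[37,0],[44,5],[45,0],[46,5],[50,0]]
[[2,5],[15,0],[20,12],[31,5],[37,0],[44,5],[45,0],[46,10],[47,5],[50,0]]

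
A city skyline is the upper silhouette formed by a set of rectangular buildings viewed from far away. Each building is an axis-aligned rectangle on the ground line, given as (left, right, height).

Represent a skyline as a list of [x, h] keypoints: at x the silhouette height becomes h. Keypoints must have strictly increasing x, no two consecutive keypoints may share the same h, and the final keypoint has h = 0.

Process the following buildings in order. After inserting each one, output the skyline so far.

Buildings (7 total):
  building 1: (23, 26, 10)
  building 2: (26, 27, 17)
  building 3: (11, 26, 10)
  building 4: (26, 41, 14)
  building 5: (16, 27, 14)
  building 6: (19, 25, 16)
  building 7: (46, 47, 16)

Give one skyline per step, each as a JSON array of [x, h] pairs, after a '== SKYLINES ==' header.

== SKYLINES ==
[[23,10],[26,0]]
[[23,10],[26,17],[27,0]]
[[11,10],[26,17],[27,0]]
[[11,10],[26,17],[27,14],[41,0]]
[[11,10],[16,14],[26,17],[27,14],[41,0]]
[[11,10],[16,14],[19,16],[25,14],[26,17],[27,14],[41,0]]
[[11,10],[16,14],[19,16],[25,14],[26,17],[27,14],[41,0],[46,16],[47,0]]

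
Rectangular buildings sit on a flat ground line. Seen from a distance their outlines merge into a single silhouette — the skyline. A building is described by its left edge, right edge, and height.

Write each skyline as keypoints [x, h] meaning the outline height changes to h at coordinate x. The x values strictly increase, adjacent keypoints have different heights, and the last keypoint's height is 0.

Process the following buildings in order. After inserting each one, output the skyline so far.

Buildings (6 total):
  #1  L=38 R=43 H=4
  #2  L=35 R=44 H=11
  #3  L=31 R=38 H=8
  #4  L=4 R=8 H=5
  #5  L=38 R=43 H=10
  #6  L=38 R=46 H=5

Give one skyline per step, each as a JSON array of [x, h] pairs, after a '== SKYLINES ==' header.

== SKYLINES ==
[[38,4],[43,0]]
[[35,11],[44,0]]
[[31,8],[35,11],[44,0]]
[[4,5],[8,0],[31,8],[35,11],[44,0]]
[[4,5],[8,0],[31,8],[35,11],[44,0]]
[[4,5],[8,0],[31,8],[35,11],[44,5],[46,0]]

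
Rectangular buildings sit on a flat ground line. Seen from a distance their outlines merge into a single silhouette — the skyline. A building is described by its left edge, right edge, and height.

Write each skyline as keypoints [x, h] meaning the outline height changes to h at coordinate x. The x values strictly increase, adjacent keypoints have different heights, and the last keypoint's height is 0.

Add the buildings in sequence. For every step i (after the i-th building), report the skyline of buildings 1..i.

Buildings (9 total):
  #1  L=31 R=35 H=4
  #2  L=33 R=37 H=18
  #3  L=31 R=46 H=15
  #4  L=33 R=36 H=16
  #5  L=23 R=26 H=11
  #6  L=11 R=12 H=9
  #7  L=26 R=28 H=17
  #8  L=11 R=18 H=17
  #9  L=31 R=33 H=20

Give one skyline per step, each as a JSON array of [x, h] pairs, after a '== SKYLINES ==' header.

== SKYLINES ==
[[31,4],[35,0]]
[[31,4],[33,18],[37,0]]
[[31,15],[33,18],[37,15],[46,0]]
[[31,15],[33,18],[37,15],[46,0]]
[[23,11],[26,0],[31,15],[33,18],[37,15],[46,0]]
[[11,9],[12,0],[23,11],[26,0],[31,15],[33,18],[37,15],[46,0]]
[[11,9],[12,0],[23,11],[26,17],[28,0],[31,15],[33,18],[37,15],[46,0]]
[[11,17],[18,0],[23,11],[26,17],[28,0],[31,15],[33,18],[37,15],[46,0]]
[[11,17],[18,0],[23,11],[26,17],[28,0],[31,20],[33,18],[37,15],[46,0]]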